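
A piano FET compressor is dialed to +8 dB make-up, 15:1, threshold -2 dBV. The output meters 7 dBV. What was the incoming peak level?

13 dBV

Remove make-up: 7 − 8 = -1 dBV.
That's 1 dB above the -2 dBV threshold.
Before 15:1 compression the overshoot was 1 × 15 = 15 dB, so input = -2 + 15 = 13 dBV.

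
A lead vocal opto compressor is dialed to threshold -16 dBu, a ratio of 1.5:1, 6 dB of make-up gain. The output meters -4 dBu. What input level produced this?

-7 dBu

Before make-up, the level was -4 − 6 = -10 dBu.
The compressed level sits -10 − (-16) = 6 dB over threshold.
Before 1.5:1 compression the overshoot was 6 × 1.5 = 9 dB, so input = -16 + 9 = -7 dBu.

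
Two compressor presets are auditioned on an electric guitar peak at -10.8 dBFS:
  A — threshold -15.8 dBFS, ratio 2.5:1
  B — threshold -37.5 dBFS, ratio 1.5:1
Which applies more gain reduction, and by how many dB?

B, by 5.9 dB

A: 5 dB over, compressed to 2 dB over, so 3 dB of GR.
B: 26.7 dB over, compressed to 17.8 dB over, so 8.9 dB of GR.
B applies 5.9 dB more gain reduction.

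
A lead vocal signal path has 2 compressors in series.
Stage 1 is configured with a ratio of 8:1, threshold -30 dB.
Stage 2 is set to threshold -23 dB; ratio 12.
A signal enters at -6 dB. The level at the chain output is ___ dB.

Stage 1: 24 dB above -30 dB, reduced 8:1 to 3 dB above → -27 dB.
Stage 2: -27 dB is at or below the -23 dB threshold — no compression; output -27 dB.

-27 dB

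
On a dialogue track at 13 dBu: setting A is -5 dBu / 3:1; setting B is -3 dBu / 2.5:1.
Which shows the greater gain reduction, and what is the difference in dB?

A: GR = 18 − 18/3 = 12 dB.
B: GR = 16 − 16/2.5 = 9.6 dB.
Difference: 2.4 dB in favour of A.

A, by 2.4 dB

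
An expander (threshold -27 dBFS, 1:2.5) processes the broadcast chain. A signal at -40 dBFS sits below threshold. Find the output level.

Below threshold, a 1:2.5 expander applies gain = (2.5−1)×(T − x) of attenuation.
(2.5−1) × 13 = 19.5 dB, so output = -40 − 19.5 = -59.5 dBFS.

-59.5 dBFS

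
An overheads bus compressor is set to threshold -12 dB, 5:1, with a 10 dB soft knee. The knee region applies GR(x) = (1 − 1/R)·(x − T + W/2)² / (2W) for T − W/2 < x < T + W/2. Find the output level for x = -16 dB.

x − T + W/2 = -16 − (-12) + 5 = 1.
GR = (1 − 1/5) × 1² / 20 = 0.8 × 1 / 20 = 0.04 dB.
Output = -16 − 0.04 = -16.04 dB.

-16.04 dB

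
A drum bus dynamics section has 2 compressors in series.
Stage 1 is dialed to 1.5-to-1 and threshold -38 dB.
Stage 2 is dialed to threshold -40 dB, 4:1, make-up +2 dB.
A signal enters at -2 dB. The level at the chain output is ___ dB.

-31.5 dB

Stage 1: overshoot 36 dB → 36/1.5 = 24 dB → -14 dB.
Stage 2: overshoot 26 dB → 26/4 = 6.5 dB → -33.5 dB; +2 dB make-up → -31.5 dB.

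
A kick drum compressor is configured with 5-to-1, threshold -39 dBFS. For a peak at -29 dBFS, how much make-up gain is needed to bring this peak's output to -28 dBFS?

9 dB

The peak compresses to -39 + 10/5 = -37 dBFS.
To reach -28 dBFS requires -28 − (-37) = 9 dB of make-up.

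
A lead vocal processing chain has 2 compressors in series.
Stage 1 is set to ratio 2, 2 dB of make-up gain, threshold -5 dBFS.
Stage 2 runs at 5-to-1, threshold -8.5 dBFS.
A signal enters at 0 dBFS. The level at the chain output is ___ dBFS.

Stage 1: overshoot 5 dB → 5/2 = 2.5 dB → -2.5 dBFS; +2 dB make-up → -0.5 dBFS.
Stage 2: -0.5 dBFS is 8 dB over -8.5 dBFS; at 5:1 that becomes 1.6 dB over, giving -6.9 dBFS.

-6.9 dBFS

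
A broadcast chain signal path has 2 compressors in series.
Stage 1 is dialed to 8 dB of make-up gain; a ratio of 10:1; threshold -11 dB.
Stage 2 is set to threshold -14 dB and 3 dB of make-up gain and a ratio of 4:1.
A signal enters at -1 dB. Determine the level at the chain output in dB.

-8 dB

Stage 1: -1 dB is 10 dB over -11 dB; at 10:1 that becomes 1 dB over, giving -10 dB; +8 dB make-up → -2 dB.
Stage 2: overshoot 12 dB → 12/4 = 3 dB → -11 dB; +3 dB make-up → -8 dB.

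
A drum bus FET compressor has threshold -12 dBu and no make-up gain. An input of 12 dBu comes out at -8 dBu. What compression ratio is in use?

6:1

Input overshoot = 12 − (-12) = 24 dB; output overshoot = -8 − (-12) = 4 dB.
Ratio = 24 / 4 = 6.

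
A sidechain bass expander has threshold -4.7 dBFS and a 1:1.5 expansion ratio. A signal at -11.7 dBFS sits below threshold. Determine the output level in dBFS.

Undershoot = (-4.7) − (-11.7) = 7 dB.
At 1:1.5, that expands to 10.5 dB under threshold.
Output = -4.7 − 10.5 = -15.2 dBFS.

-15.2 dBFS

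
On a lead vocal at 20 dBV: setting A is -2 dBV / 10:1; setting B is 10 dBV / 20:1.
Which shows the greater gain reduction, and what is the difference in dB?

A: 22 dB over, compressed to 2.2 dB over, so 19.8 dB of GR.
B: 10 dB over, compressed to 0.5 dB over, so 9.5 dB of GR.
A applies 10.3 dB more gain reduction.

A, by 10.3 dB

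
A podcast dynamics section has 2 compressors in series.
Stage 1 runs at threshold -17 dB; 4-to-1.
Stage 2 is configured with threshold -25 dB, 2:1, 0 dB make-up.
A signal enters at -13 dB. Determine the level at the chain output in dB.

-20.5 dB

Stage 1: 4 dB above -17 dB, reduced 4:1 to 1 dB above → -16 dB.
Stage 2: overshoot 9 dB → 9/2 = 4.5 dB → -20.5 dB.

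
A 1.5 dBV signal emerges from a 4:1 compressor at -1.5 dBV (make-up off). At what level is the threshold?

Gain reduction = 1.5 − (-1.5) = 3 dB; output overshoot = GR / (R − 1) = 3 / 3 = 1 dB.
Threshold = output − output overshoot = -1.5 − 1 = -2.5 dBV.

-2.5 dBV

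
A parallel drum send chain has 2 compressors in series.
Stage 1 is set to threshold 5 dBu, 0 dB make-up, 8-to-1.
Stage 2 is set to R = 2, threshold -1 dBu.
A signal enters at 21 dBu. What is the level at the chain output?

Stage 1: overshoot 16 dB → 16/8 = 2 dB → 7 dBu.
Stage 2: 8 dB above -1 dBu, reduced 2:1 to 4 dB above → 3 dBu.

3 dBu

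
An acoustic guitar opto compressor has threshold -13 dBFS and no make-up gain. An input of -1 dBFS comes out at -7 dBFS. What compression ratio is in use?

Input overshoot = -1 − (-13) = 12 dB; output overshoot = -7 − (-13) = 6 dB.
Ratio = 12 / 6 = 2.

2:1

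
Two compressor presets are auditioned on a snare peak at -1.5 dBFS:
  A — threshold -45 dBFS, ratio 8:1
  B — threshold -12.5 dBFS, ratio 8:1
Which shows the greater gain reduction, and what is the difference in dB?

A, by 28.4375 dB

A: GR = 43.5 − 43.5/8 = 38.0625 dB.
B: GR = 11 − 11/8 = 9.625 dB.
Difference: 28.4375 dB in favour of A.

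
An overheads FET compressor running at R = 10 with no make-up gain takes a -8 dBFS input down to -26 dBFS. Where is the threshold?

-28 dBFS

Input is 20 dB above T (since output overshoot × R = input overshoot: (-26 − T)·10 = -8 − T gives T = -28 dBFS).
Check: -28 + (-8 − (-28))/10 = -28 + 2 = -26 dBFS. ✓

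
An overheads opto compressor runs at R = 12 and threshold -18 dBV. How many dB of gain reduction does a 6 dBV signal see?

The signal is 24 dB above threshold.
After 12:1 compression the overshoot becomes 24/12 = 2 dB.
So the signal is attenuated by 24 − 2 = 22 dB.

22 dB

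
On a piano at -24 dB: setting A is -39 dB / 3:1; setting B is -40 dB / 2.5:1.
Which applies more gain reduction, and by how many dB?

A, by 0.4 dB

A: GR = 15 − 15/3 = 10 dB.
B: GR = 16 − 16/2.5 = 9.6 dB.
A applies 0.4 dB more gain reduction.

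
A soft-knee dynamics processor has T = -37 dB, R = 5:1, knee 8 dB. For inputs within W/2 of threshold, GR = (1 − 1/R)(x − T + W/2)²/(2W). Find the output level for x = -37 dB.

x − T + W/2 = -37 − (-37) + 4 = 4.
GR = (1 − 1/5) × 4² / 16 = 0.8 × 16 / 16 = 0.8 dB.
Output = -37 − 0.8 = -37.8 dB.

-37.8 dB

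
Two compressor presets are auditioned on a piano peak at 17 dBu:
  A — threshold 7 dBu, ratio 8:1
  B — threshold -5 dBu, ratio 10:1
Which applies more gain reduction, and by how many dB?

B, by 11.05 dB

A: overshoot 10 dB → output overshoot 1.25 dB → GR 8.75 dB.
B: overshoot 22 dB → output overshoot 2.2 dB → GR 19.8 dB.
Difference: 11.05 dB in favour of B.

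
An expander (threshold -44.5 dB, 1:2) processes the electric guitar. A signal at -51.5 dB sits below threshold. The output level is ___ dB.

The input is 7 dB below the -44.5 dB threshold.
A 1:2 expander multiplies undershoot by 2: 7 × 2 = 14 dB below threshold.
Output = -44.5 − 14 = -58.5 dB.

-58.5 dB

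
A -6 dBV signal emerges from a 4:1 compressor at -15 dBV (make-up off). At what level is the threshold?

Let T be the threshold. Output overshoot = (input overshoot)/R, so -15 − T = (-6 − T)/4.
4·(-15 − T) = -6 − T → 3·T = -60 − (-6) = -54.
T = -54/3 = -18 dBV.

-18 dBV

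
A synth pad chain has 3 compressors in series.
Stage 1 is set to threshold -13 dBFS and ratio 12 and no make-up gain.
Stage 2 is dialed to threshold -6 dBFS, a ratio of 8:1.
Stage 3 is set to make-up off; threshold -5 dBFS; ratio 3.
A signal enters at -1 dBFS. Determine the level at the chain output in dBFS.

Stage 1: -1 dBFS is 12 dB over -13 dBFS; at 12:1 that becomes 1 dB over, giving -12 dBFS.
Stage 2: below threshold (-12 ≤ -6); passes unchanged; output -12 dBFS.
Stage 3: -12 dBFS is at or below the -5 dBFS threshold — no compression; output -12 dBFS.

-12 dBFS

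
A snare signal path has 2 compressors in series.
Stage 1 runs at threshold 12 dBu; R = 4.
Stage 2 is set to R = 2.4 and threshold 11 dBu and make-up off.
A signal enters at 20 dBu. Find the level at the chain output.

Stage 1: 8 dB above 12 dBu, reduced 4:1 to 2 dB above → 14 dBu.
Stage 2: 14 dBu is 3 dB over 11 dBu; at 2.4:1 that becomes 1.25 dB over, giving 12.25 dBu.

12.25 dBu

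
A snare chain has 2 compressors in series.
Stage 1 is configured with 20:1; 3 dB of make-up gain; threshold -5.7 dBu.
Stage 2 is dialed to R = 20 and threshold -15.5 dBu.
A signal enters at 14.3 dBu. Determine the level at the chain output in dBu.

-14.81 dBu

Stage 1: 14.3 dBu is 20 dB over -5.7 dBu; at 20:1 that becomes 1 dB over, giving -4.7 dBu; +3 dB make-up → -1.7 dBu.
Stage 2: -1.7 dBu is 13.8 dB over -15.5 dBu; at 20:1 that becomes 0.69 dB over, giving -14.81 dBu.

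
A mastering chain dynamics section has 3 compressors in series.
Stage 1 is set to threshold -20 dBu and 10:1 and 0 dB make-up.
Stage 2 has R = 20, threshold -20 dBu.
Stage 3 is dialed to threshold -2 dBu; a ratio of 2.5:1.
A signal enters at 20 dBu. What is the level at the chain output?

-19.8 dBu

Stage 1: 40 dB above -20 dBu, reduced 10:1 to 4 dB above → -16 dBu.
Stage 2: -16 dBu is 4 dB over -20 dBu; at 20:1 that becomes 0.2 dB over, giving -19.8 dBu.
Stage 3: -19.8 dBu is at or below the -2 dBu threshold — no compression; output -19.8 dBu.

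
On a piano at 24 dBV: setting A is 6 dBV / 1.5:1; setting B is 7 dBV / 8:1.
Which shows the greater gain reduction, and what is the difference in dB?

B, by 8.875 dB

A: overshoot 18 dB → output overshoot 12 dB → GR 6 dB.
B: overshoot 17 dB → output overshoot 2.125 dB → GR 14.875 dB.
B applies 8.875 dB more gain reduction.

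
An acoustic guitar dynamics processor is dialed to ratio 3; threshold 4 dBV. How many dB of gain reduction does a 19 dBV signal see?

10 dB

19 dBV exceeds the threshold by 15 dB.
After 3:1 compression the overshoot becomes 15/3 = 5 dB.
Gain reduction = 15 − 5 = 10 dB.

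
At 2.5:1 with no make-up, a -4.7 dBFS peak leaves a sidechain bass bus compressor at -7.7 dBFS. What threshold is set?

Input is 5 dB above T (since output overshoot × R = input overshoot: (-7.7 − T)·2.5 = -4.7 − T gives T = -9.7 dBFS).
Check: -9.7 + (-4.7 − (-9.7))/2.5 = -9.7 + 2 = -7.7 dBFS. ✓

-9.7 dBFS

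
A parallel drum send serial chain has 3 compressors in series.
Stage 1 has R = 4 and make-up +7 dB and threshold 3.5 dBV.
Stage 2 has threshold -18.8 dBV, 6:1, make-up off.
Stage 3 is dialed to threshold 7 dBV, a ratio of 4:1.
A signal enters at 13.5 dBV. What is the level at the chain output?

-13.5 dBV

Stage 1: overshoot 10 dB → 10/4 = 2.5 dB → 6 dBV; +7 dB make-up → 13 dBV.
Stage 2: 13 dBV is 31.8 dB over -18.8 dBV; at 6:1 that becomes 5.3 dB over, giving -13.5 dBV.
Stage 3: -13.5 dBV ≤ 7 dBV, so stage 3 doesn't engage; output -13.5 dBV.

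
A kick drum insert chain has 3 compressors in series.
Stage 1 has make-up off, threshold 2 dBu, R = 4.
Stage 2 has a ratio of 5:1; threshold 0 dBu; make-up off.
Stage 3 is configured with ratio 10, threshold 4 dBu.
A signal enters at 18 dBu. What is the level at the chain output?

1.2 dBu

Stage 1: 16 dB above 2 dBu, reduced 4:1 to 4 dB above → 6 dBu.
Stage 2: overshoot 6 dB → 6/5 = 1.2 dB → 1.2 dBu.
Stage 3: 1.2 dBu is at or below the 4 dBu threshold — no compression; output 1.2 dBu.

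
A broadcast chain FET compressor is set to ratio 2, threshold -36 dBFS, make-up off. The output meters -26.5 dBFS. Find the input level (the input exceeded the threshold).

-17 dBFS

The compressed level sits -26.5 − (-36) = 9.5 dB over threshold.
Before 2:1 compression the overshoot was 9.5 × 2 = 19 dB, so input = -36 + 19 = -17 dBFS.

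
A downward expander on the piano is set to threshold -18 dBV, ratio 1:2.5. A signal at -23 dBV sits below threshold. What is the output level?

Undershoot = (-18) − (-23) = 5 dB.
At 1:2.5, that expands to 12.5 dB under threshold.
Output = -18 − 12.5 = -30.5 dBV.

-30.5 dBV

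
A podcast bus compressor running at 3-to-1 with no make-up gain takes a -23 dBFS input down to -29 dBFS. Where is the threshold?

Input is 9 dB above T (since output overshoot × R = input overshoot: (-29 − T)·3 = -23 − T gives T = -32 dBFS).
Check: -32 + (-23 − (-32))/3 = -32 + 3 = -29 dBFS. ✓

-32 dBFS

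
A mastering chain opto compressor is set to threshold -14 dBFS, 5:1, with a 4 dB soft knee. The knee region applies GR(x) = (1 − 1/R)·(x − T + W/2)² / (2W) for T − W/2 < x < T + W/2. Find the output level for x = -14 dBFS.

x − T + W/2 = -14 − (-14) + 2 = 2.
GR = (1 − 1/5) × 2² / 8 = 0.8 × 4 / 8 = 0.4 dB.
Output = -14 − 0.4 = -14.4 dBFS.

-14.4 dBFS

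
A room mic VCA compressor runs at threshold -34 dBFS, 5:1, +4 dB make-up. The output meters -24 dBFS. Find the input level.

Stripping the +4 dB make-up gives -28 dBFS at the gain stage.
Post-compression overshoot = -28 − (-34) = 6 dB.
Input overshoot = R × output overshoot = 30 dB → input = -34 + 30 = -4 dBFS.

-4 dBFS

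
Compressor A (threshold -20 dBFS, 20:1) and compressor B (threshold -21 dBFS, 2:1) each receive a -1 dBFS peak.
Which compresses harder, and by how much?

A: 19 dB over, compressed to 0.95 dB over, so 18.05 dB of GR.
B: 20 dB over, compressed to 10 dB over, so 10 dB of GR.
A reduces 8.05 dB more.

A, by 8.05 dB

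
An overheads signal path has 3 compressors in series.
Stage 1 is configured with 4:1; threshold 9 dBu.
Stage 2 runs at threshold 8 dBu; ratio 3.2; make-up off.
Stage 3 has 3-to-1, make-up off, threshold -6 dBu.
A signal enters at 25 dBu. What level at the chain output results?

-0.8125 dBu

Stage 1: overshoot 16 dB → 16/4 = 4 dB → 13 dBu.
Stage 2: 13 dBu is 5 dB over 8 dBu; at 3.2:1 that becomes 1.5625 dB over, giving 9.5625 dBu.
Stage 3: overshoot 15.5625 dB → 15.5625/3 = 5.1875 dB → -0.8125 dBu.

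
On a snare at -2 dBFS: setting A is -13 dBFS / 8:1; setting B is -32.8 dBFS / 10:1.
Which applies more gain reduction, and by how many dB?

B, by 18.095 dB

A: overshoot 11 dB → output overshoot 1.375 dB → GR 9.625 dB.
B: overshoot 30.8 dB → output overshoot 3.08 dB → GR 27.72 dB.
B reduces 18.095 dB more.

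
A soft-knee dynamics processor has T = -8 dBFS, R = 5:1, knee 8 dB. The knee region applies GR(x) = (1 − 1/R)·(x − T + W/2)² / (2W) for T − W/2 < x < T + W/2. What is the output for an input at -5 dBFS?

-7.45 dBFS

x − T + W/2 = -5 − (-8) + 4 = 7.
GR = (1 − 1/5) × 7² / 16 = 0.8 × 49 / 16 = 2.45 dB.
Output = -5 − 2.45 = -7.45 dBFS.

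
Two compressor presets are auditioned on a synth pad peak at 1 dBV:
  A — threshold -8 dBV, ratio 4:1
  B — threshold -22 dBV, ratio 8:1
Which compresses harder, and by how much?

B, by 13.375 dB

A: 9 dB over, compressed to 2.25 dB over, so 6.75 dB of GR.
B: 23 dB over, compressed to 2.875 dB over, so 20.125 dB of GR.
B applies 13.375 dB more gain reduction.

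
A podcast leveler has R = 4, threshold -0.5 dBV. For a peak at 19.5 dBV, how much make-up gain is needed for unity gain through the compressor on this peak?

15 dB

Overshoot 20 dB → 20/4 = 5 dB after compression, so the compressed level is -0.5 + 5 = 4.5 dBV.
Make-up = target − compressed = 19.5 − 4.5 = 15 dB.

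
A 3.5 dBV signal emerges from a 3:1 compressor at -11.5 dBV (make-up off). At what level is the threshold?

-19 dBV

Gain reduction = 3.5 − (-11.5) = 15 dB; output overshoot = GR / (R − 1) = 15 / 2 = 7.5 dB.
Threshold = output − output overshoot = -11.5 − 7.5 = -19 dBV.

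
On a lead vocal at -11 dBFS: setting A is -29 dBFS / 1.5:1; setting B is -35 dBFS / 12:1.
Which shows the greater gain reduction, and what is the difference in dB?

A: 18 dB over, compressed to 12 dB over, so 6 dB of GR.
B: 24 dB over, compressed to 2 dB over, so 22 dB of GR.
B reduces 16 dB more.

B, by 16 dB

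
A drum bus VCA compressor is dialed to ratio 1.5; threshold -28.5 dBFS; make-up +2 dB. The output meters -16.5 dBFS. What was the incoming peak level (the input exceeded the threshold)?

-13.5 dBFS

Stripping the +2 dB make-up gives -18.5 dBFS at the gain stage.
Post-compression overshoot = -18.5 − (-28.5) = 10 dB.
Before 1.5:1 compression the overshoot was 10 × 1.5 = 15 dB, so input = -28.5 + 15 = -13.5 dBFS.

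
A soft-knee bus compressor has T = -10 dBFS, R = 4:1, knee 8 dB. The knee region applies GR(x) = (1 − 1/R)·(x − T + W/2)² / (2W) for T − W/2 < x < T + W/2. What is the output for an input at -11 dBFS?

x − T + W/2 = -11 − (-10) + 4 = 3.
GR = (1 − 1/4) × 3² / 16 = 0.75 × 9 / 16 = 0.421875 dB.
Output = -11 − 0.421875 = -11.421875 dBFS.

-11.421875 dBFS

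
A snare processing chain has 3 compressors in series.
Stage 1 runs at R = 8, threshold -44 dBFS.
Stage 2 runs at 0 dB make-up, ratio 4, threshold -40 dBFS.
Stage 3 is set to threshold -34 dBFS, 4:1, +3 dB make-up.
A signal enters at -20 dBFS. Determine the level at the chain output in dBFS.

Stage 1: -20 dBFS is 24 dB over -44 dBFS; at 8:1 that becomes 3 dB over, giving -41 dBFS.
Stage 2: -41 dBFS is at or below the -40 dBFS threshold — no compression; output -41 dBFS.
Stage 3: -41 dBFS ≤ -34 dBFS, so stage 3 doesn't engage; make-up brings it to -38 dBFS.

-38 dBFS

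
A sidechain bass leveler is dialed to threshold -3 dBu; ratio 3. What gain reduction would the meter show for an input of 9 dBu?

9 dBu exceeds the threshold by 12 dB.
At 3:1, output sits 12/3 = 4 dB above threshold.
GR = overshoot in − overshoot out = 12 − 4 = 8 dB.

8 dB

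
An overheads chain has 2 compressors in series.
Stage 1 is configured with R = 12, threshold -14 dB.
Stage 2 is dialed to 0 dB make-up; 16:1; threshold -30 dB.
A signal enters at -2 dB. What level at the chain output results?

Stage 1: -2 dB is 12 dB over -14 dB; at 12:1 that becomes 1 dB over, giving -13 dB.
Stage 2: overshoot 17 dB → 17/16 = 1.0625 dB → -28.9375 dB.

-28.9375 dB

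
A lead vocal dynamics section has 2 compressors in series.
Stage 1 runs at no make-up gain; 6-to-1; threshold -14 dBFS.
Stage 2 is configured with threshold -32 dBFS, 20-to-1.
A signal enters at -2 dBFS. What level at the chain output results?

-31 dBFS

Stage 1: overshoot 12 dB → 12/6 = 2 dB → -12 dBFS.
Stage 2: 20 dB above -32 dBFS, reduced 20:1 to 1 dB above → -31 dBFS.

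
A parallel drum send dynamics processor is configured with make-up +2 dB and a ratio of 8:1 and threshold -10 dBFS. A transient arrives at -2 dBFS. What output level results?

-7 dBFS

-2 dBFS sits 8 dB over threshold.
At 8:1 the overshoot is divided by 8, leaving 1 dB above threshold.
That puts the output at -9 dBFS; make-up adds 2 dB, giving -7 dBFS.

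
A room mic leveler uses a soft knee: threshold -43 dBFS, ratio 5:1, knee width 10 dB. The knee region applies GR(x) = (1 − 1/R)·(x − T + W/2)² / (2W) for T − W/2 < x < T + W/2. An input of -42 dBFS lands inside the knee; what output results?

x − T + W/2 = -42 − (-43) + 5 = 6.
GR = (1 − 1/5) × 6² / 20 = 0.8 × 36 / 20 = 1.44 dB.
Output = -42 − 1.44 = -43.44 dBFS.

-43.44 dBFS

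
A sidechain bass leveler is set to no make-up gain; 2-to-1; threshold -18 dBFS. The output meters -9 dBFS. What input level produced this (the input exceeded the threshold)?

0 dBFS

Post-compression overshoot = -9 − (-18) = 9 dB.
Input overshoot = R × output overshoot = 18 dB → input = -18 + 18 = 0 dBFS.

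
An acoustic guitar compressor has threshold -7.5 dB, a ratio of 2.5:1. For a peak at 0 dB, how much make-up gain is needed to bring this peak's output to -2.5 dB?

2 dB

Overshoot 7.5 dB → 7.5/2.5 = 3 dB after compression, so the compressed level is -7.5 + 3 = -4.5 dB.
Make-up = target − compressed = -2.5 − (-4.5) = 2 dB.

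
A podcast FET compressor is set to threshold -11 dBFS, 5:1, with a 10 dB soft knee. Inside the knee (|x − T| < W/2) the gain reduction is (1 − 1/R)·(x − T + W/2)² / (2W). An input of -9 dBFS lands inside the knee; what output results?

x − T + W/2 = -9 − (-11) + 5 = 7.
GR = (1 − 1/5) × 7² / 20 = 0.8 × 49 / 20 = 1.96 dB.
Output = -9 − 1.96 = -10.96 dBFS.

-10.96 dBFS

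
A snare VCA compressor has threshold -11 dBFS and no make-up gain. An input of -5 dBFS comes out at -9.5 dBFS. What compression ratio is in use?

Input overshoot = -5 − (-11) = 6 dB; output overshoot = -9.5 − (-11) = 1.5 dB.
Ratio = 6 / 1.5 = 4.

4:1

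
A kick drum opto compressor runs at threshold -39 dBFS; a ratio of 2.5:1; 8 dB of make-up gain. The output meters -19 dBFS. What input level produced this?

Stripping the +8 dB make-up gives -27 dBFS at the gain stage.
The compressed level sits -27 − (-39) = 12 dB over threshold.
Input overshoot = R × output overshoot = 30 dB → input = -39 + 30 = -9 dBFS.

-9 dBFS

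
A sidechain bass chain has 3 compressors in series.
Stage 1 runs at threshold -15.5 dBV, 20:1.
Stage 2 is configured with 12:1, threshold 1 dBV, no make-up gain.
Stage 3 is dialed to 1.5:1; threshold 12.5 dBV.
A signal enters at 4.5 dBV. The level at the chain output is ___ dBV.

-14.5 dBV

Stage 1: 20 dB above -15.5 dBV, reduced 20:1 to 1 dB above → -14.5 dBV.
Stage 2: -14.5 dBV is at or below the 1 dBV threshold — no compression; output -14.5 dBV.
Stage 3: -14.5 dBV is at or below the 12.5 dBV threshold — no compression; output -14.5 dBV.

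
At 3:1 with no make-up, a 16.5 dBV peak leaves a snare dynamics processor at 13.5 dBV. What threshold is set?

Let T be the threshold. Output overshoot = (input overshoot)/R, so 13.5 − T = (16.5 − T)/3.
3·(13.5 − T) = 16.5 − T → 2·T = 40.5 − 16.5 = 24.
T = 24/2 = 12 dBV.

12 dBV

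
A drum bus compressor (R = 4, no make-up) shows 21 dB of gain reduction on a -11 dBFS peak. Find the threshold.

Input is 28 dB above T (since output overshoot × R = input overshoot: (-32 − T)·4 = -11 − T gives T = -39 dBFS).
Check: -39 + (-11 − (-39))/4 = -39 + 7 = -32 dBFS. ✓

-39 dBFS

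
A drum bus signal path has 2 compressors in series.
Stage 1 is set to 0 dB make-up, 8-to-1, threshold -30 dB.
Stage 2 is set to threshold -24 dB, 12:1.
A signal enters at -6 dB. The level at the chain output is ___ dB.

Stage 1: overshoot 24 dB → 24/8 = 3 dB → -27 dB.
Stage 2: -27 dB ≤ -24 dB, so stage 2 doesn't engage; output -27 dB.

-27 dB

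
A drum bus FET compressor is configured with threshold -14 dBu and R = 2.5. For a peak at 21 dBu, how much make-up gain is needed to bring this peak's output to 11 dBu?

11 dB

The peak compresses to -14 + 35/2.5 = 0 dBu.
To reach 11 dBu requires 11 − 0 = 11 dB of make-up.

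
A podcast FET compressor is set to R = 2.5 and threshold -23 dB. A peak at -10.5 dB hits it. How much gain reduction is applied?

Overshoot = -10.5 − (-23) = 12.5 dB.
At 2.5:1, output sits 12.5/2.5 = 5 dB above threshold.
Gain reduction = 12.5 − 5 = 7.5 dB.

7.5 dB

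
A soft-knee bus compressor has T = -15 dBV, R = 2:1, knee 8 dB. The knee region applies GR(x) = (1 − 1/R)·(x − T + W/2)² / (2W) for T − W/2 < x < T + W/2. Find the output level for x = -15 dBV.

x − T + W/2 = -15 − (-15) + 4 = 4.
GR = (1 − 1/2) × 4² / 16 = 0.5 × 16 / 16 = 0.5 dB.
Output = -15 − 0.5 = -15.5 dBV.

-15.5 dBV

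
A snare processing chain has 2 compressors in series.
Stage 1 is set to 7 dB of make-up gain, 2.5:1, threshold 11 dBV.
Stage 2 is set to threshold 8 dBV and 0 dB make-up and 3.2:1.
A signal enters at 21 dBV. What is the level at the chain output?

12.375 dBV

Stage 1: overshoot 10 dB → 10/2.5 = 4 dB → 15 dBV; +7 dB make-up → 22 dBV.
Stage 2: overshoot 14 dB → 14/3.2 = 4.375 dB → 12.375 dBV.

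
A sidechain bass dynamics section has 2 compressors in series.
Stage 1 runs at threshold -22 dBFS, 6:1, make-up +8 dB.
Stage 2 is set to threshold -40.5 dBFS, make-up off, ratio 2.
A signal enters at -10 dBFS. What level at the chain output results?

-26.25 dBFS

Stage 1: overshoot 12 dB → 12/6 = 2 dB → -20 dBFS; +8 dB make-up → -12 dBFS.
Stage 2: overshoot 28.5 dB → 28.5/2 = 14.25 dB → -26.25 dBFS.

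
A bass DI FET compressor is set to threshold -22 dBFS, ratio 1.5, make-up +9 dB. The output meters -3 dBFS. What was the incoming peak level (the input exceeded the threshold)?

-7 dBFS

Before make-up, the level was -3 − 9 = -12 dBFS.
Post-compression overshoot = -12 − (-22) = 10 dB.
Before 1.5:1 compression the overshoot was 10 × 1.5 = 15 dB, so input = -22 + 15 = -7 dBFS.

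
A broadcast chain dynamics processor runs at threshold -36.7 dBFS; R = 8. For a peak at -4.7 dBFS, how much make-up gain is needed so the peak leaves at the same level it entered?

Without make-up, output = threshold + overshoot/8 = -36.7 + 4 = -32.7 dBFS.
Gap to target: 28 dB.

28 dB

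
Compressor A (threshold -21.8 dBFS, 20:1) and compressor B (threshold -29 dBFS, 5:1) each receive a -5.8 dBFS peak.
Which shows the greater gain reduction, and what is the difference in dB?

A: 16 dB over, compressed to 0.8 dB over, so 15.2 dB of GR.
B: 23.2 dB over, compressed to 4.64 dB over, so 18.56 dB of GR.
B reduces 3.36 dB more.

B, by 3.36 dB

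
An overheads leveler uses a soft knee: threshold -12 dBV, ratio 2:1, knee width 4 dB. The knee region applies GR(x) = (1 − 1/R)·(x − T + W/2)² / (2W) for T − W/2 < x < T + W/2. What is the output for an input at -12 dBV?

x − T + W/2 = -12 − (-12) + 2 = 2.
GR = (1 − 1/2) × 2² / 8 = 0.5 × 4 / 8 = 0.25 dB.
Output = -12 − 0.25 = -12.25 dBV.

-12.25 dBV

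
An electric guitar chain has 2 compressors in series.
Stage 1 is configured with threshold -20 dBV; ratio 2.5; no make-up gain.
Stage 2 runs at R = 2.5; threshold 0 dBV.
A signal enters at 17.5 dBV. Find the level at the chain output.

Stage 1: overshoot 37.5 dB → 37.5/2.5 = 15 dB → -5 dBV.
Stage 2: -5 dBV is at or below the 0 dBV threshold — no compression; output -5 dBV.

-5 dBV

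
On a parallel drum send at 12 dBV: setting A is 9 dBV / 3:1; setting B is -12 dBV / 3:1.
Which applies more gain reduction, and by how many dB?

B, by 14 dB

A: GR = 3 − 3/3 = 2 dB.
B: GR = 24 − 24/3 = 16 dB.
B reduces 14 dB more.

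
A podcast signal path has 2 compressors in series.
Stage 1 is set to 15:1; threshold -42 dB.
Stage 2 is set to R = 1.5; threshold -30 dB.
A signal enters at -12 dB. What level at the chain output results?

-40 dB

Stage 1: -12 dB is 30 dB over -42 dB; at 15:1 that becomes 2 dB over, giving -40 dB.
Stage 2: below threshold (-40 ≤ -30); passes unchanged; output -40 dB.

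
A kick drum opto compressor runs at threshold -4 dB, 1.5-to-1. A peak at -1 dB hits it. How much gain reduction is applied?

The signal is 3 dB above threshold.
At 1.5:1, output sits 3/1.5 = 2 dB above threshold.
Gain reduction = 3 − 2 = 1 dB.

1 dB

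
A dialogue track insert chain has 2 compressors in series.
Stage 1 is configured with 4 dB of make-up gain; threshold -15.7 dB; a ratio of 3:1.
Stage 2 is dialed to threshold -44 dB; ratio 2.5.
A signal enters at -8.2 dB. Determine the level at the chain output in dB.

Stage 1: -8.2 dB is 7.5 dB over -15.7 dB; at 3:1 that becomes 2.5 dB over, giving -13.2 dB; +4 dB make-up → -9.2 dB.
Stage 2: overshoot 34.8 dB → 34.8/2.5 = 13.92 dB → -30.08 dB.

-30.08 dB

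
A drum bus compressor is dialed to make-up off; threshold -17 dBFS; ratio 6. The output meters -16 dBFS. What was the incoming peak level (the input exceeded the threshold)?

-11 dBFS

That's 1 dB above the -17 dBFS threshold.
Input overshoot = R × output overshoot = 6 dB → input = -17 + 6 = -11 dBFS.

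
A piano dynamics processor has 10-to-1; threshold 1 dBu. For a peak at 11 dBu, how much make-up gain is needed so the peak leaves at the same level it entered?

9 dB

Overshoot 10 dB → 10/10 = 1 dB after compression, so the compressed level is 1 + 1 = 2 dBu.
Make-up = target − compressed = 11 − 2 = 9 dB.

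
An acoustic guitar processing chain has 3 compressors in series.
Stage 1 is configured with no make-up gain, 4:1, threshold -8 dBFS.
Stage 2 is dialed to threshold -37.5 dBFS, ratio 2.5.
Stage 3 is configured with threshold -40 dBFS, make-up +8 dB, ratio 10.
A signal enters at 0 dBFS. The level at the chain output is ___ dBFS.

Stage 1: 8 dB above -8 dBFS, reduced 4:1 to 2 dB above → -6 dBFS.
Stage 2: 31.5 dB above -37.5 dBFS, reduced 2.5:1 to 12.6 dB above → -24.9 dBFS.
Stage 3: 15.1 dB above -40 dBFS, reduced 10:1 to 1.51 dB above → -38.49 dBFS; +8 dB make-up → -30.49 dBFS.

-30.49 dBFS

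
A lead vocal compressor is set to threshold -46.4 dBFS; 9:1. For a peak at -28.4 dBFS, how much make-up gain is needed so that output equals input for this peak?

16 dB

Without make-up, output = threshold + overshoot/9 = -46.4 + 2 = -44.4 dBFS.
Gap to target: 16 dB.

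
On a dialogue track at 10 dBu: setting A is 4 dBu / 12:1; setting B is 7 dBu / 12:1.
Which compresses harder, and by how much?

A: overshoot 6 dB → output overshoot 0.5 dB → GR 5.5 dB.
B: overshoot 3 dB → output overshoot 0.25 dB → GR 2.75 dB.
A reduces 2.75 dB more.

A, by 2.75 dB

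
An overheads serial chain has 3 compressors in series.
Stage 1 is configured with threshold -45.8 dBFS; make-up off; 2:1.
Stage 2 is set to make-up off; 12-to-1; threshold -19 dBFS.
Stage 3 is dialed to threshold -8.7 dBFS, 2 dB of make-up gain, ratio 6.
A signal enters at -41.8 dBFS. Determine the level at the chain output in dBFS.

Stage 1: 4 dB above -45.8 dBFS, reduced 2:1 to 2 dB above → -43.8 dBFS.
Stage 2: below threshold (-43.8 ≤ -19); passes unchanged; output -43.8 dBFS.
Stage 3: -43.8 dBFS is at or below the -8.7 dBFS threshold — no compression; make-up brings it to -41.8 dBFS.

-41.8 dBFS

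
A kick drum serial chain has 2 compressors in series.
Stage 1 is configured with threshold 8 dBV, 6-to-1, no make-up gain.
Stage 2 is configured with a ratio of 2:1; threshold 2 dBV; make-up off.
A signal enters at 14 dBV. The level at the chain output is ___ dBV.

5.5 dBV

Stage 1: 14 dBV is 6 dB over 8 dBV; at 6:1 that becomes 1 dB over, giving 9 dBV.
Stage 2: overshoot 7 dB → 7/2 = 3.5 dB → 5.5 dBV.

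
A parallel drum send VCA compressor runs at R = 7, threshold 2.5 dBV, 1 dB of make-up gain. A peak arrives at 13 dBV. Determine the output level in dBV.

5 dBV

13 dBV sits 10.5 dB over threshold.
7:1 compression reduces that to 10.5/7 = 1.5 dB over.
Output = 2.5 + 1.5 = 4 dBV; make-up adds 1 dB, giving 5 dBV.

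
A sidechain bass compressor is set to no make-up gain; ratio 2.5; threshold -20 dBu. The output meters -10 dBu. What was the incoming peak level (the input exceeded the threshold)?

That's 10 dB above the -20 dBu threshold.
Before 2.5:1 compression the overshoot was 10 × 2.5 = 25 dB, so input = -20 + 25 = 5 dBu.

5 dBu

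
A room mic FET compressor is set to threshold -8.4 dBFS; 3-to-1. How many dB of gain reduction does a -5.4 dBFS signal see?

2 dB

Overshoot = -5.4 − (-8.4) = 3 dB.
At 3:1, output sits 3/3 = 1 dB above threshold.
GR = overshoot in − overshoot out = 3 − 1 = 2 dB.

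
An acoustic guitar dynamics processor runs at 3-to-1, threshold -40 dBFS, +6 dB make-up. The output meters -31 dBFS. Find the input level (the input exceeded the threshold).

Before make-up, the level was -31 − 6 = -37 dBFS.
That's 3 dB above the -40 dBFS threshold.
Input overshoot = R × output overshoot = 9 dB → input = -40 + 9 = -31 dBFS.

-31 dBFS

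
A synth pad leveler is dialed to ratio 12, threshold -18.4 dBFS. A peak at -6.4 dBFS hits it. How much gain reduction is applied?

11 dB

-6.4 dBFS exceeds the threshold by 12 dB.
After 12:1 compression the overshoot becomes 12/12 = 1 dB.
Gain reduction = 12 − 1 = 11 dB.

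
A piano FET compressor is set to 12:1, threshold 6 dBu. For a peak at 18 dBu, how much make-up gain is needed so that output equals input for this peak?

11 dB

Overshoot 12 dB → 12/12 = 1 dB after compression, so the compressed level is 6 + 1 = 7 dBu.
Make-up = target − compressed = 18 − 7 = 11 dB.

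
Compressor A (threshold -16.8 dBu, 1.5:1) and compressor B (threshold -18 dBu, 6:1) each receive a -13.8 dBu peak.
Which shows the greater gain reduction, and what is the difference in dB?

A: GR = 3 − 3/1.5 = 1 dB.
B: GR = 4.2 − 4.2/6 = 3.5 dB.
B applies 2.5 dB more gain reduction.

B, by 2.5 dB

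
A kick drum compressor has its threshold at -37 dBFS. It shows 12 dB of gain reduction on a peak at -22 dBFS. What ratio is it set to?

5:1

Input overshoot = -22 − (-37) = 15 dB.
Output overshoot = 15 − 12 = 3 dB.
Ratio = input overshoot / output overshoot = 15 / 3 = 5.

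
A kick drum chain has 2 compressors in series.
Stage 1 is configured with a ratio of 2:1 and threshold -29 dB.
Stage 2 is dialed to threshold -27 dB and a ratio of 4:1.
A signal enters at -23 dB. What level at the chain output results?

Stage 1: -23 dB is 6 dB over -29 dB; at 2:1 that becomes 3 dB over, giving -26 dB.
Stage 2: 1 dB above -27 dB, reduced 4:1 to 0.25 dB above → -26.75 dB.

-26.75 dB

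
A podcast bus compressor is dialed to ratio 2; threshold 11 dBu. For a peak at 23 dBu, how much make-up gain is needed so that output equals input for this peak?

Without make-up, output = threshold + overshoot/2 = 11 + 6 = 17 dBu.
Gap to target: 6 dB.

6 dB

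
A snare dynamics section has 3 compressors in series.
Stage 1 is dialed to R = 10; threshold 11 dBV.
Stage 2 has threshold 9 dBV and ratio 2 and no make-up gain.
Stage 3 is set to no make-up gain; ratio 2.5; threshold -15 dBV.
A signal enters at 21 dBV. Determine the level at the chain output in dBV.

Stage 1: 21 dBV is 10 dB over 11 dBV; at 10:1 that becomes 1 dB over, giving 12 dBV.
Stage 2: 3 dB above 9 dBV, reduced 2:1 to 1.5 dB above → 10.5 dBV.
Stage 3: 25.5 dB above -15 dBV, reduced 2.5:1 to 10.2 dB above → -4.8 dBV.

-4.8 dBV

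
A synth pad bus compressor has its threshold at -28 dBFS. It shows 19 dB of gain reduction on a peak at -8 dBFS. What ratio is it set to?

20:1

Input overshoot = -8 − (-28) = 20 dB.
Output overshoot = 20 − 19 = 1 dB.
Ratio = input overshoot / output overshoot = 20 / 1 = 20.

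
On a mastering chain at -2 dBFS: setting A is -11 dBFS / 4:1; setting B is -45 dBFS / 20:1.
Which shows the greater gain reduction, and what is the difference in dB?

B, by 34.1 dB

A: 9 dB over, compressed to 2.25 dB over, so 6.75 dB of GR.
B: 43 dB over, compressed to 2.15 dB over, so 40.85 dB of GR.
B applies 34.1 dB more gain reduction.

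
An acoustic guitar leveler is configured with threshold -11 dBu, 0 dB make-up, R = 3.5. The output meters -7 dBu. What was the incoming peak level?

The compressed level sits -7 − (-11) = 4 dB over threshold.
Before 3.5:1 compression the overshoot was 4 × 3.5 = 14 dB, so input = -11 + 14 = 3 dBu.

3 dBu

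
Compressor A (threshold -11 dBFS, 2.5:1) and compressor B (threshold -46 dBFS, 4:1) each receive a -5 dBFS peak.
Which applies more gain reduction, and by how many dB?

A: GR = 6 − 6/2.5 = 3.6 dB.
B: GR = 41 − 41/4 = 30.75 dB.
B applies 27.15 dB more gain reduction.

B, by 27.15 dB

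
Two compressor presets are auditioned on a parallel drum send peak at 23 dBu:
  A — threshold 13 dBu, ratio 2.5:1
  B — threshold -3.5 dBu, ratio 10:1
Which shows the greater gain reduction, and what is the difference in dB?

B, by 17.85 dB

A: overshoot 10 dB → output overshoot 4 dB → GR 6 dB.
B: overshoot 26.5 dB → output overshoot 2.65 dB → GR 23.85 dB.
Difference: 17.85 dB in favour of B.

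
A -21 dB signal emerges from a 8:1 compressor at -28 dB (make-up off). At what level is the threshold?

-29 dB

Input is 8 dB above T (since output overshoot × R = input overshoot: (-28 − T)·8 = -21 − T gives T = -29 dB).
Check: -29 + (-21 − (-29))/8 = -29 + 1 = -28 dB. ✓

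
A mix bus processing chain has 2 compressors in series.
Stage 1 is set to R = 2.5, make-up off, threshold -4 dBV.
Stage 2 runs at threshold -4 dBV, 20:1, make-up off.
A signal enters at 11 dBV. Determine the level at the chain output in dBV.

Stage 1: overshoot 15 dB → 15/2.5 = 6 dB → 2 dBV.
Stage 2: 6 dB above -4 dBV, reduced 20:1 to 0.3 dB above → -3.7 dBV.

-3.7 dBV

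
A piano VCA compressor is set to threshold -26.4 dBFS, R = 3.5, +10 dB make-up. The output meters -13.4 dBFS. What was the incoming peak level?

-15.9 dBFS

Stripping the +10 dB make-up gives -23.4 dBFS at the gain stage.
Post-compression overshoot = -23.4 − (-26.4) = 3 dB.
Undo the ratio: input overshoot = 3 × 3.5 = 10.5 dB, giving input = -15.9 dBFS.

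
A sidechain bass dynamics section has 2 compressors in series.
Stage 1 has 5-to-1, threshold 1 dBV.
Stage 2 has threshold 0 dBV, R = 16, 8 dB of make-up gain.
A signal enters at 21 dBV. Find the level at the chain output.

Stage 1: 21 dBV is 20 dB over 1 dBV; at 5:1 that becomes 4 dB over, giving 5 dBV.
Stage 2: 5 dBV is 5 dB over 0 dBV; at 16:1 that becomes 0.3125 dB over, giving 0.3125 dBV; +8 dB make-up → 8.3125 dBV.

8.3125 dBV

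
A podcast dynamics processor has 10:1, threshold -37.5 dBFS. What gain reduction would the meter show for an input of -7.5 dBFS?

27 dB

The signal is 30 dB above threshold.
At 10:1, output sits 30/10 = 3 dB above threshold.
Gain reduction = 30 − 3 = 27 dB.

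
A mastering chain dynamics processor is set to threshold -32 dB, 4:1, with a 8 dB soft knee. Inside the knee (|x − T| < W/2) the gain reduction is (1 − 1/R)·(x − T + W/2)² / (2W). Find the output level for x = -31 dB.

-32.171875 dB

x − T + W/2 = -31 − (-32) + 4 = 5.
GR = (1 − 1/4) × 5² / 16 = 0.75 × 25 / 16 = 1.171875 dB.
Output = -31 − 1.171875 = -32.171875 dB.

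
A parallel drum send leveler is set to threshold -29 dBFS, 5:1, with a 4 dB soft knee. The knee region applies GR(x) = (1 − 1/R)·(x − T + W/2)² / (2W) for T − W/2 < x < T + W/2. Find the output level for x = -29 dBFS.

x − T + W/2 = -29 − (-29) + 2 = 2.
GR = (1 − 1/5) × 2² / 8 = 0.8 × 4 / 8 = 0.4 dB.
Output = -29 − 0.4 = -29.4 dBFS.

-29.4 dBFS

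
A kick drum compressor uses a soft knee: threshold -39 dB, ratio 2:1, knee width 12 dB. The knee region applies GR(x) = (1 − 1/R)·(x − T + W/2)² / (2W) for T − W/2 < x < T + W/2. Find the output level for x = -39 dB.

-39.75 dB

x − T + W/2 = -39 − (-39) + 6 = 6.
GR = (1 − 1/2) × 6² / 24 = 0.5 × 36 / 24 = 0.75 dB.
Output = -39 − 0.75 = -39.75 dB.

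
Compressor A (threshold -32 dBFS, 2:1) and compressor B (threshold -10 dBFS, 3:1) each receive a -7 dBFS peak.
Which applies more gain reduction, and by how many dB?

A, by 10.5 dB

A: GR = 25 − 25/2 = 12.5 dB.
B: GR = 3 − 3/3 = 2 dB.
A applies 10.5 dB more gain reduction.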